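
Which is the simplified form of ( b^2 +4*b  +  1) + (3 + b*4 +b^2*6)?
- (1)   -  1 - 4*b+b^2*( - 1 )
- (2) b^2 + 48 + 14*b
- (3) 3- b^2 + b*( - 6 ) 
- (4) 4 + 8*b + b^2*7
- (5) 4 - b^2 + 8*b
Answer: 4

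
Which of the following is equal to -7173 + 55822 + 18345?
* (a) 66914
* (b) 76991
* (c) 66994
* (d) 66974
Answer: c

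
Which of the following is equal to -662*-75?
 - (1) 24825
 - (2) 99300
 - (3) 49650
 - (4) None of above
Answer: 3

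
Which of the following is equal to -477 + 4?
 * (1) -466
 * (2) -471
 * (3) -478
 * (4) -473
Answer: 4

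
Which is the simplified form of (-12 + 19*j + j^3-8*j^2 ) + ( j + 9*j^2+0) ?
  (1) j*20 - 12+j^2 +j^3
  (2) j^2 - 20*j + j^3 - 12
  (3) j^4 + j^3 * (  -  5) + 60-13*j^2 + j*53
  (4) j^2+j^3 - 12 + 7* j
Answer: 1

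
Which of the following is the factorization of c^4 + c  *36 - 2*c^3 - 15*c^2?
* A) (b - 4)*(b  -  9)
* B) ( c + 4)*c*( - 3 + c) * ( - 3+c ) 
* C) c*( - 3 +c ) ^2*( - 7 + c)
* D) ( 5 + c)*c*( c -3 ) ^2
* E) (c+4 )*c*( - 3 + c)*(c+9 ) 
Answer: B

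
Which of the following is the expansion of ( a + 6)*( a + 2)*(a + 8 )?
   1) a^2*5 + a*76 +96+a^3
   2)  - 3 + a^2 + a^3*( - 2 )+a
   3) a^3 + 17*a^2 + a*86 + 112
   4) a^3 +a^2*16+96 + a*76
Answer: 4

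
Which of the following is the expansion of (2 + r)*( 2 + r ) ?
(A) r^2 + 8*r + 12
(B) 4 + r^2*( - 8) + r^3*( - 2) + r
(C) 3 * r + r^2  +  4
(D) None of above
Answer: D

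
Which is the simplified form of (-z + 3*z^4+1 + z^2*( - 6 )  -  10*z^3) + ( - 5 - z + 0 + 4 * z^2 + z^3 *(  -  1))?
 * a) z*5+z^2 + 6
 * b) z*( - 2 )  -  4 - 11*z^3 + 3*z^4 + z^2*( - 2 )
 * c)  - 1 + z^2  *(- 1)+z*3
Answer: b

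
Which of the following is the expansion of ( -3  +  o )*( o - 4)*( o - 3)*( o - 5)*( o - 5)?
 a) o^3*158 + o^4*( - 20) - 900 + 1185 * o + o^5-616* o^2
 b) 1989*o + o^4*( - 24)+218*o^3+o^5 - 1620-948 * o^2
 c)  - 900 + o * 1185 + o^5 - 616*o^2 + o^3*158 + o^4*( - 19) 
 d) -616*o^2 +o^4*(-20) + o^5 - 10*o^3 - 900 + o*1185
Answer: a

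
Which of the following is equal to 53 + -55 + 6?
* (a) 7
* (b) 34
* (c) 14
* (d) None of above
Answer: d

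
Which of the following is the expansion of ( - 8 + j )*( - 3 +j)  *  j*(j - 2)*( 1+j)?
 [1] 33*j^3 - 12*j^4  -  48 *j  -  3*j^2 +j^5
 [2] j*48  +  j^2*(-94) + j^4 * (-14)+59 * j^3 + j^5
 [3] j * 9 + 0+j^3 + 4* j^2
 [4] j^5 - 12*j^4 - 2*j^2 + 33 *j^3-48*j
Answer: 4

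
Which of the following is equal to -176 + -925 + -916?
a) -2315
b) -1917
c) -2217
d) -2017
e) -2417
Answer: d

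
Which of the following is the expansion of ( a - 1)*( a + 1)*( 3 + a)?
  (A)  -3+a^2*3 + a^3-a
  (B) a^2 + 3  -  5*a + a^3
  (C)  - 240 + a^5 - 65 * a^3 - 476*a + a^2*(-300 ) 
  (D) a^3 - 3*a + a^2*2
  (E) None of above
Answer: A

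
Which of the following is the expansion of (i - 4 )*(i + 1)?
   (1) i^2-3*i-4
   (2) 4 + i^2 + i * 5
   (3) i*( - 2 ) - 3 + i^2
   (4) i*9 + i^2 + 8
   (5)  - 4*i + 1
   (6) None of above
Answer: 1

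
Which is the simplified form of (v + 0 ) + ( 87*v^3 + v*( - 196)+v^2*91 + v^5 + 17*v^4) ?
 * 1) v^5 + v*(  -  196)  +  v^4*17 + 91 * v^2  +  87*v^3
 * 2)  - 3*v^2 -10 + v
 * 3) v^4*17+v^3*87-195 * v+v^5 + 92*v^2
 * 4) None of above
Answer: 4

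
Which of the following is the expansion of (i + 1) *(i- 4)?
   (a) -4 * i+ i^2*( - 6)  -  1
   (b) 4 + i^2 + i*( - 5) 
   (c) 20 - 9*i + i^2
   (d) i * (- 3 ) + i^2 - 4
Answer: d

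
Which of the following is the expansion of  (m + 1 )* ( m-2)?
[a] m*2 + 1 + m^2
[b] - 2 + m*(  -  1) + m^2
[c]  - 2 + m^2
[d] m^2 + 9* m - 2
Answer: b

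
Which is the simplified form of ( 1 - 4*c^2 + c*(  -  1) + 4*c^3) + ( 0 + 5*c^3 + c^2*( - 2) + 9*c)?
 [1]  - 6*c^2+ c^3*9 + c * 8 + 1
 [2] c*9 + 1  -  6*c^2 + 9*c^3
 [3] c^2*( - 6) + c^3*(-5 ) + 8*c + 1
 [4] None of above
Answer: 1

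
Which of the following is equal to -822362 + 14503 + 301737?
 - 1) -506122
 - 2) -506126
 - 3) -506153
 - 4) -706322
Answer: 1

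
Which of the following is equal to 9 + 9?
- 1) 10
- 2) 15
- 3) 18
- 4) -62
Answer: 3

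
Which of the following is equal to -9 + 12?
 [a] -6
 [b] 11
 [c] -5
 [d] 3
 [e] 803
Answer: d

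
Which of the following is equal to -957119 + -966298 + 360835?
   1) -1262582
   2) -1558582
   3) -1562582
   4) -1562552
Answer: 3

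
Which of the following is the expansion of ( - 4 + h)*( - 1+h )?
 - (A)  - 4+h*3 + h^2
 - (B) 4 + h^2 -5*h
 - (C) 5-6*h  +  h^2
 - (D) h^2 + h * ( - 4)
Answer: B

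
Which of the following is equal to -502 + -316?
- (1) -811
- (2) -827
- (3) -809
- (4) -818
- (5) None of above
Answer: 4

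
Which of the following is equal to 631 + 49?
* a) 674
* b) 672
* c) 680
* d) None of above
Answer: c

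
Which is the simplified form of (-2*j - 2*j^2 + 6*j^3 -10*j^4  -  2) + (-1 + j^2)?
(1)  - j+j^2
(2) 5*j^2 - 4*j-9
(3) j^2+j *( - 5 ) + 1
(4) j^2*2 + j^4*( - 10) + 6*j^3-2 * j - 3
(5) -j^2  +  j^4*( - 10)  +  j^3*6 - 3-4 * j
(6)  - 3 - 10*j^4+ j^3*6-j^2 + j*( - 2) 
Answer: 6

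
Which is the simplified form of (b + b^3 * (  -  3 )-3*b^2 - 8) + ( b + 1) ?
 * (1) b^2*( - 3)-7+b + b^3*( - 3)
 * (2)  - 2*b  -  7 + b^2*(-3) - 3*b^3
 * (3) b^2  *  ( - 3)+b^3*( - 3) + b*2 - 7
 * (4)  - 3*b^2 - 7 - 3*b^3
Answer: 3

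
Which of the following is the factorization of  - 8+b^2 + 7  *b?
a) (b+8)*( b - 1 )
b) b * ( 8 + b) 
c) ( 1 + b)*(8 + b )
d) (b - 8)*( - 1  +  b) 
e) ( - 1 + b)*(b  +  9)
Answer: a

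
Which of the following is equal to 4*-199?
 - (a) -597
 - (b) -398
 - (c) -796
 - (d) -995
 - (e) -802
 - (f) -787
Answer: c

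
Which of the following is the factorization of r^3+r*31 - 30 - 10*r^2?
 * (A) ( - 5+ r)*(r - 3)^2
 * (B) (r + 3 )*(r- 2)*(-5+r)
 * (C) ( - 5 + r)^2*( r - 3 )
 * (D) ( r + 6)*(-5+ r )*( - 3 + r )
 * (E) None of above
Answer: E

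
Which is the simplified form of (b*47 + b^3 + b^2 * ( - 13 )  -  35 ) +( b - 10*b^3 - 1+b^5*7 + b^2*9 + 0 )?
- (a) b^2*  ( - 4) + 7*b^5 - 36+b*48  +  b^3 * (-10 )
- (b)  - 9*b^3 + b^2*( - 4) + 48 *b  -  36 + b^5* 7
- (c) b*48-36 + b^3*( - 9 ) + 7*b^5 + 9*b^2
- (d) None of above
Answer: b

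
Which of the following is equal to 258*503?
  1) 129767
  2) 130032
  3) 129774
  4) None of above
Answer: 3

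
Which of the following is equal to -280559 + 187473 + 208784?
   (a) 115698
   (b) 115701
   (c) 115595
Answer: a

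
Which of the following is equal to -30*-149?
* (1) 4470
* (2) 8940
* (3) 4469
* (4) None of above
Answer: 1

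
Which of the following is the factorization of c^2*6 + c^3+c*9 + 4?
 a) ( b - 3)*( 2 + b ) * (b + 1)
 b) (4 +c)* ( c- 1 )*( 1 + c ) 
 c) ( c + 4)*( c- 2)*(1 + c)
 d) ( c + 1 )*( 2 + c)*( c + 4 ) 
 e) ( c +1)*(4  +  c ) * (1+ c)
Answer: e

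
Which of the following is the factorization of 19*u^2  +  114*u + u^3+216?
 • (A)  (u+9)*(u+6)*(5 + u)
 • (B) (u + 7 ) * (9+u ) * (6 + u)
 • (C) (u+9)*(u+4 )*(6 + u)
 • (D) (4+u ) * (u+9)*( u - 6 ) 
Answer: C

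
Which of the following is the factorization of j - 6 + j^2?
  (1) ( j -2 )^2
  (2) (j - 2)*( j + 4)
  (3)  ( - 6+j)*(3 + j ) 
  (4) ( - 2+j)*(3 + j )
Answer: 4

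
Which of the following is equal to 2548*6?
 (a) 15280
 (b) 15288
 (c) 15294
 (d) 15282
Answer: b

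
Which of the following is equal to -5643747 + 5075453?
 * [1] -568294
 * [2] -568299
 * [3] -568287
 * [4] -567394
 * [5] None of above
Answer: 1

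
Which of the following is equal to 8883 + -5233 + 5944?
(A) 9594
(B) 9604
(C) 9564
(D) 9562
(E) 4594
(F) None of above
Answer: A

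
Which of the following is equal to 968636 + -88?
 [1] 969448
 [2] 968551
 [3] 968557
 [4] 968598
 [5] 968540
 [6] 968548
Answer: 6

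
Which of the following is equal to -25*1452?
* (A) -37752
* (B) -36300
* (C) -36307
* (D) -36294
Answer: B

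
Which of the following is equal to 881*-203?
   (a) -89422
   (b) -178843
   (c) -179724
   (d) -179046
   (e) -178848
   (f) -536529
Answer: b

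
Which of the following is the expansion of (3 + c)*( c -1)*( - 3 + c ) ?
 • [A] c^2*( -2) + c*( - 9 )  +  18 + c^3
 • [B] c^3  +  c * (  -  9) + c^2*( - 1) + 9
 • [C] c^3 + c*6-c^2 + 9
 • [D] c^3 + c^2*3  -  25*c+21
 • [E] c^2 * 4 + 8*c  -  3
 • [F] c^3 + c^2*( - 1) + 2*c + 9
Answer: B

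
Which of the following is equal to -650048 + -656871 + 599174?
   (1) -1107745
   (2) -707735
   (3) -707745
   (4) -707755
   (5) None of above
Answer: 3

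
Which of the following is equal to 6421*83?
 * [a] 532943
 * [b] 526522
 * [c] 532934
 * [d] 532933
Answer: a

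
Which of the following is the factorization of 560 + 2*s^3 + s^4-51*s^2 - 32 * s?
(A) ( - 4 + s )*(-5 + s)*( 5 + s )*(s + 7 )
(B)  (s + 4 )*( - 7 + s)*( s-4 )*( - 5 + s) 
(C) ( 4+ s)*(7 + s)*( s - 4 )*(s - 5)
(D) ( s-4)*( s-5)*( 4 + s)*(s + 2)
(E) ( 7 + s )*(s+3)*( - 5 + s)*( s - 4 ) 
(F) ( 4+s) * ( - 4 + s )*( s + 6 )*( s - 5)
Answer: C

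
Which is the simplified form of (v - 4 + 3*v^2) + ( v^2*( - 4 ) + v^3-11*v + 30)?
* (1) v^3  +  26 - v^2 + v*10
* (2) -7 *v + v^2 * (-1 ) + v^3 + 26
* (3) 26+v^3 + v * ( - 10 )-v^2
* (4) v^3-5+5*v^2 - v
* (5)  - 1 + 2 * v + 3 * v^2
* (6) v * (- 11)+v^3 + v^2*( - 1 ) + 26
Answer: 3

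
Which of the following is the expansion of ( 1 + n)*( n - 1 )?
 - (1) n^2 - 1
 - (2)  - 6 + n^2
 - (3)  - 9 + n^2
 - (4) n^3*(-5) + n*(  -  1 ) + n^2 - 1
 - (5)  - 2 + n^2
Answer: 1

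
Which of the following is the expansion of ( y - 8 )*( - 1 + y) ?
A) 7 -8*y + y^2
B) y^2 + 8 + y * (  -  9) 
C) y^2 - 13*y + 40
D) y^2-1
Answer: B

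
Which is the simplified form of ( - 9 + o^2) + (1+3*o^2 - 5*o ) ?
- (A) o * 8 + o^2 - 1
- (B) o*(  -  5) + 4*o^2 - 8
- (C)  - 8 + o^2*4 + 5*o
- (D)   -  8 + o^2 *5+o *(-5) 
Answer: B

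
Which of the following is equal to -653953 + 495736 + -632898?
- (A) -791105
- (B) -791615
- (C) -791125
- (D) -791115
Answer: D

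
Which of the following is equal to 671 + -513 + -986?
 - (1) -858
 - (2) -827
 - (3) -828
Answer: 3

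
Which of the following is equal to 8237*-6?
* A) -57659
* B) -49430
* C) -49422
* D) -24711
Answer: C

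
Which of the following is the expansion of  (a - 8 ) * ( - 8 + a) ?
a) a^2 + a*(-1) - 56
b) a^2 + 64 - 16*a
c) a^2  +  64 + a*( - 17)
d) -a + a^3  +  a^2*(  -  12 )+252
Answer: b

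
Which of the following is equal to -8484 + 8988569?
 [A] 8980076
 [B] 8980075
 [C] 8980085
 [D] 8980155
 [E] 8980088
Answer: C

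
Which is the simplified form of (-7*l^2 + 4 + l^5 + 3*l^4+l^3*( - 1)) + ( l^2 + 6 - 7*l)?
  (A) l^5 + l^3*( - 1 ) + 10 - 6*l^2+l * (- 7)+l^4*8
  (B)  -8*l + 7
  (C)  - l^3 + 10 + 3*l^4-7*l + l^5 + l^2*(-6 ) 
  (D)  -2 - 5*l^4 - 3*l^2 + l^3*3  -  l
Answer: C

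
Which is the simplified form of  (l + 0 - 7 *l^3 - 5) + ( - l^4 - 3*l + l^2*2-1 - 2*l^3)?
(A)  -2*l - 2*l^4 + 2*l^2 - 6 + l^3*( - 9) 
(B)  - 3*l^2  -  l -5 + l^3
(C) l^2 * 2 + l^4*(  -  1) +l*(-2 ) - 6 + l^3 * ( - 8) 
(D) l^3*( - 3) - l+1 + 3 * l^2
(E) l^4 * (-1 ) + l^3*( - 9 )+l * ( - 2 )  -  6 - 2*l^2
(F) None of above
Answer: F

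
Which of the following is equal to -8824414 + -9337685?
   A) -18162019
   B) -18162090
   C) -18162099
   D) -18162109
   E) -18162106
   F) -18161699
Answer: C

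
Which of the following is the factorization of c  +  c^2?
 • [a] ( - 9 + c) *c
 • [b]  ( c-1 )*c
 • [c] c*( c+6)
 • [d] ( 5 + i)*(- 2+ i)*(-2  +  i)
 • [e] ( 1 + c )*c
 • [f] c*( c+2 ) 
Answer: e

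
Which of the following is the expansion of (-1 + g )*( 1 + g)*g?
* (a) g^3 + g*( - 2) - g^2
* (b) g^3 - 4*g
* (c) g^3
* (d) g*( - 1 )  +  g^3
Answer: d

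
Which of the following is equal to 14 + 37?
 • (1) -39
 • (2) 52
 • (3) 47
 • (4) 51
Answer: 4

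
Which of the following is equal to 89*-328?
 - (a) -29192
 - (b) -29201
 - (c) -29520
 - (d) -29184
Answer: a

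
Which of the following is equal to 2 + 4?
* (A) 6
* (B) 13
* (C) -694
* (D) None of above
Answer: A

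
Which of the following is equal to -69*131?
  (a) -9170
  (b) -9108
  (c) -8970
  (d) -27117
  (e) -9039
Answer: e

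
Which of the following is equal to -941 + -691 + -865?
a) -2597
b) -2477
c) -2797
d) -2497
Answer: d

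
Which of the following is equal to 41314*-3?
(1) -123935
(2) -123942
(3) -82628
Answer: 2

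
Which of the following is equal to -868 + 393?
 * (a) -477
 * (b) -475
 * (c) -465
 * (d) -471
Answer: b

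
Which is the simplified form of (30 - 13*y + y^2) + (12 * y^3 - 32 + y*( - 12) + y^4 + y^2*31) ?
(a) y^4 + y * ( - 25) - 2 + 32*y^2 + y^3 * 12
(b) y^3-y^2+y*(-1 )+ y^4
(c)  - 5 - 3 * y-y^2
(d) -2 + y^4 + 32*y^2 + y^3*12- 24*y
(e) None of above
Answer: a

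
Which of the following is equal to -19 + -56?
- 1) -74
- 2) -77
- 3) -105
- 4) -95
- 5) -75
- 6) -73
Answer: 5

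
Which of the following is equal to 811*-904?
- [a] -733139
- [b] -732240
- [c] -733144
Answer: c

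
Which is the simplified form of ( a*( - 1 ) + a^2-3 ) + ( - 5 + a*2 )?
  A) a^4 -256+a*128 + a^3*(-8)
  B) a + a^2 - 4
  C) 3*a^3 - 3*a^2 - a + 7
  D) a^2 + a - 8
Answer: D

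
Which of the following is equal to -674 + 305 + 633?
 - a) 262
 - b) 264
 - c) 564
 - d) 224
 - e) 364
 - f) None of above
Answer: b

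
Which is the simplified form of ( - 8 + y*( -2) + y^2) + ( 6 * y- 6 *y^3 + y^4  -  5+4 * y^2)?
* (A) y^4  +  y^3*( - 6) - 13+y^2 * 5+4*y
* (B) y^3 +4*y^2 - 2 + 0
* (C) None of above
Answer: A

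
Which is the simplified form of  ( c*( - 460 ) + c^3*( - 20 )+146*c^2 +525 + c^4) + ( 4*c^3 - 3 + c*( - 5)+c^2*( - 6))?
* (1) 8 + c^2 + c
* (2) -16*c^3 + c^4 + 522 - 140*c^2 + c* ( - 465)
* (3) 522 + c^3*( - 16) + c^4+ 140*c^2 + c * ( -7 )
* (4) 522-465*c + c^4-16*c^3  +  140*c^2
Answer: 4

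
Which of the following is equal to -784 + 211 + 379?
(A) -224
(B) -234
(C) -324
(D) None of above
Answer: D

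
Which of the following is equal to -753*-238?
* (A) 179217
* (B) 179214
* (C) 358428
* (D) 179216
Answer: B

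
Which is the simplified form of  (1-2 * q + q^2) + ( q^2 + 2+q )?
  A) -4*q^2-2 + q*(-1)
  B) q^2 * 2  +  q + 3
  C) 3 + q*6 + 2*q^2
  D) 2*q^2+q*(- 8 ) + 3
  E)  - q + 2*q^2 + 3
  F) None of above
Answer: E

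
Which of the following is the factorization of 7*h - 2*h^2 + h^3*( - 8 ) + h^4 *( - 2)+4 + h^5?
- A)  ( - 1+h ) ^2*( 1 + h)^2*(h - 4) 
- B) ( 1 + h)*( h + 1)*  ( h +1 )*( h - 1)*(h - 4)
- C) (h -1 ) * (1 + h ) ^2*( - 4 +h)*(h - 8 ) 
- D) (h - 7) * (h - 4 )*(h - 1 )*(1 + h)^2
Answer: B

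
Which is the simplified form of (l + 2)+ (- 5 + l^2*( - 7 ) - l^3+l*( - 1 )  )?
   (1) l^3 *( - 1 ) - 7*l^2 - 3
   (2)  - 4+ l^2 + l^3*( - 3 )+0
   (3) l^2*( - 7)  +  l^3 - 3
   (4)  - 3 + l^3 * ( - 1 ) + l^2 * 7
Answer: 1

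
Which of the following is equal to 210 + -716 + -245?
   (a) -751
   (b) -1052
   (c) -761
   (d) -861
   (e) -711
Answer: a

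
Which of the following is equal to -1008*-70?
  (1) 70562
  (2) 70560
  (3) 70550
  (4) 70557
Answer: 2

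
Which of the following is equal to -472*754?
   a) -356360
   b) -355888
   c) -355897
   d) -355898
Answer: b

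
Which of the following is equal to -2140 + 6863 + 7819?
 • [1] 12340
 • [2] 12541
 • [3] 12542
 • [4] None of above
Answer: 3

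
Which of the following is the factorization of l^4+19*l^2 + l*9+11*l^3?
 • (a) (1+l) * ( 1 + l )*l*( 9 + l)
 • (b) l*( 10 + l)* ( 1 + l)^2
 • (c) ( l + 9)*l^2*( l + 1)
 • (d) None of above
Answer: a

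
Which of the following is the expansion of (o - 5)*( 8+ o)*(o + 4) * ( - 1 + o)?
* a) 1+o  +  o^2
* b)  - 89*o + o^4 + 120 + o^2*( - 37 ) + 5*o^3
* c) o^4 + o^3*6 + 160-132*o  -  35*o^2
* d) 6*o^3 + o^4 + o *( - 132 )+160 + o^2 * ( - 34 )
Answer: c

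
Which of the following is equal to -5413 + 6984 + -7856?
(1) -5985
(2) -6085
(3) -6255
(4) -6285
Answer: 4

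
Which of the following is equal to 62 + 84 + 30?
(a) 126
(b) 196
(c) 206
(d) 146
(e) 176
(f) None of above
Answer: e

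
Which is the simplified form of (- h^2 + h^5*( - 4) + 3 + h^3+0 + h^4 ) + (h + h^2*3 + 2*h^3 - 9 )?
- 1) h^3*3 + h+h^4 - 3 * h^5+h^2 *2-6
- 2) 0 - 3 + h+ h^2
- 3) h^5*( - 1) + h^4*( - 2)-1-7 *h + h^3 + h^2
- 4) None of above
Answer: 4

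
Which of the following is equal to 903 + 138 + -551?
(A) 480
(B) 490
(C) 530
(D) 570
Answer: B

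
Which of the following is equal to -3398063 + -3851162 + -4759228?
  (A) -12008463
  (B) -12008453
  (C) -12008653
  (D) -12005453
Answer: B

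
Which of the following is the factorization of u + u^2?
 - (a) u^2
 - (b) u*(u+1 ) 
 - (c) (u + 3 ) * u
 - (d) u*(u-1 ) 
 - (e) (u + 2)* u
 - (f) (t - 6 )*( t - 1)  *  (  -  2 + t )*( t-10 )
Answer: b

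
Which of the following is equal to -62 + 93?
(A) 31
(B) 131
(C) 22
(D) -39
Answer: A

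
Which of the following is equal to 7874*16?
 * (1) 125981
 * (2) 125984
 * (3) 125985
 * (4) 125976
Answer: 2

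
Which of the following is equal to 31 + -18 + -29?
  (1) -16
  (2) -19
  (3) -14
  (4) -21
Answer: 1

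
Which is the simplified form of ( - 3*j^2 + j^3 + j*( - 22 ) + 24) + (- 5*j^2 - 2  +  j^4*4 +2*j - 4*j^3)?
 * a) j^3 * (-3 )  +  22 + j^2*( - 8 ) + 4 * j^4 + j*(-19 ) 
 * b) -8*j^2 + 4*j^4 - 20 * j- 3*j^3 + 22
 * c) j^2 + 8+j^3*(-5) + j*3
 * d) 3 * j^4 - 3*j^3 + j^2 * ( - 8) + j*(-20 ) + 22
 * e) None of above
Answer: b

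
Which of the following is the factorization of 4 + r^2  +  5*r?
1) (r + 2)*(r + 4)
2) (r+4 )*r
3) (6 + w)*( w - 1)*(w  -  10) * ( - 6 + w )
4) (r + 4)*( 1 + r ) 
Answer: 4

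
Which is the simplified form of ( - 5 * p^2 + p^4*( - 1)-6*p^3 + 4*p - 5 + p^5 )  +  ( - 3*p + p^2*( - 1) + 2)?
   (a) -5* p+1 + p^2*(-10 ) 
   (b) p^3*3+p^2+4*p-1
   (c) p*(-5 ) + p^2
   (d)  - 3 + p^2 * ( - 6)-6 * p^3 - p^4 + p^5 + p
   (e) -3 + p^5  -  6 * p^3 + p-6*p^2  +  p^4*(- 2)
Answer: d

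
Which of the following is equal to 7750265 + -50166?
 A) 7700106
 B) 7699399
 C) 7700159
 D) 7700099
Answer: D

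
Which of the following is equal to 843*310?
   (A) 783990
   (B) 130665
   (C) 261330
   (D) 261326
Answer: C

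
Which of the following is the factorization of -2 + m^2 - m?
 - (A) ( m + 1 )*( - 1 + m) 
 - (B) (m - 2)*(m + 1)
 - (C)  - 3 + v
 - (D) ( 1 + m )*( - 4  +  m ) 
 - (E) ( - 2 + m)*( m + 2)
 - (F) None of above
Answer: B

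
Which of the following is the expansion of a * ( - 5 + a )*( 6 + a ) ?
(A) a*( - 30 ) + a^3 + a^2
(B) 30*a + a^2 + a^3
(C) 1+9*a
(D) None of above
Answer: A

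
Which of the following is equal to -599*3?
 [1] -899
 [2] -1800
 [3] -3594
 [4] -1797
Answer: 4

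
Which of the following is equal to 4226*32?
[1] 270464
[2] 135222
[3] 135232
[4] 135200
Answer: 3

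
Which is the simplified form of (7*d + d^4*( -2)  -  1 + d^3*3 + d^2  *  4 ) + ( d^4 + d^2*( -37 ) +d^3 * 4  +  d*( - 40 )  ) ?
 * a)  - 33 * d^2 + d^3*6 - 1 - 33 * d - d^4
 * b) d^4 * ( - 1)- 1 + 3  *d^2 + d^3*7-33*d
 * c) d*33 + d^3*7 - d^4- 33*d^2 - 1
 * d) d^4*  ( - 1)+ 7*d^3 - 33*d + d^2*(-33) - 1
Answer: d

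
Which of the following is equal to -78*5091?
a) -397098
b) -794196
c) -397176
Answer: a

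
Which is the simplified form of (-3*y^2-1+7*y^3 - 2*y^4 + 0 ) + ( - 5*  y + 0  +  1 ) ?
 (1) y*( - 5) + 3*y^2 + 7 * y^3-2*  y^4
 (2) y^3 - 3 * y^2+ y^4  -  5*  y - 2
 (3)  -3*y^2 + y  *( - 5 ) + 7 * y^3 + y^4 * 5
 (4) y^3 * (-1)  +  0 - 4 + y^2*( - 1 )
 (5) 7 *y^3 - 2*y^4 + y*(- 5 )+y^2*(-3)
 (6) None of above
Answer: 5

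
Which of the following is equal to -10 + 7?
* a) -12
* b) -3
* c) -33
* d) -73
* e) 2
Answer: b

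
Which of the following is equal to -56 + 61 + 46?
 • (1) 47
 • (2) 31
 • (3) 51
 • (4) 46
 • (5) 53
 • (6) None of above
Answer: 3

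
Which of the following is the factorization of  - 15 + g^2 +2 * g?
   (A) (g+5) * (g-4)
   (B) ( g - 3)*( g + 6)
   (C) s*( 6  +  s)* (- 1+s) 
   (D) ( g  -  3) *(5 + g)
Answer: D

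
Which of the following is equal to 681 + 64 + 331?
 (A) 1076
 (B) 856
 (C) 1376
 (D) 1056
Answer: A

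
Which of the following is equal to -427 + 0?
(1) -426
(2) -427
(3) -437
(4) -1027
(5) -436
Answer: 2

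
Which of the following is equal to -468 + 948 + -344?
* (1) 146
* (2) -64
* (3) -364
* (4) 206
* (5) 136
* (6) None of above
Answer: 5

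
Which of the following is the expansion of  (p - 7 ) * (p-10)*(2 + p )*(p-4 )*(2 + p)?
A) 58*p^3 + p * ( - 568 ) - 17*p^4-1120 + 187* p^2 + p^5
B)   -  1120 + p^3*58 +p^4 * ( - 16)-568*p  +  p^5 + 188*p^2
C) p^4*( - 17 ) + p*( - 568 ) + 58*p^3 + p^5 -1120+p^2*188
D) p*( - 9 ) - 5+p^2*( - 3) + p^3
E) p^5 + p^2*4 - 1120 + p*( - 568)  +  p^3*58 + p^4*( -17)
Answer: C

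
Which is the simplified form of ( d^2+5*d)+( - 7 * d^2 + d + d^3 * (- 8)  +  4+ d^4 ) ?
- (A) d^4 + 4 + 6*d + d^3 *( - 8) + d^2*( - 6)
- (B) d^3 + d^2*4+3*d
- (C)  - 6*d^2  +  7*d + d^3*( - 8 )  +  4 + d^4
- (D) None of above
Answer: A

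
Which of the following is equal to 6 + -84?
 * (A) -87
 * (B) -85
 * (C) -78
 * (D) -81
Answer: C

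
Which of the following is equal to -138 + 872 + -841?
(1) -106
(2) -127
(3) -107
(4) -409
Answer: 3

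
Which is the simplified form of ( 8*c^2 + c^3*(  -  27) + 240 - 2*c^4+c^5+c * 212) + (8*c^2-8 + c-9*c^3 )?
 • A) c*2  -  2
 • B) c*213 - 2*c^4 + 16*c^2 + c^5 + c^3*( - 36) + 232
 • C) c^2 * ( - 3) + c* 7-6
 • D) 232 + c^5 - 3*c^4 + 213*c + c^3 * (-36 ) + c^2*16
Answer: B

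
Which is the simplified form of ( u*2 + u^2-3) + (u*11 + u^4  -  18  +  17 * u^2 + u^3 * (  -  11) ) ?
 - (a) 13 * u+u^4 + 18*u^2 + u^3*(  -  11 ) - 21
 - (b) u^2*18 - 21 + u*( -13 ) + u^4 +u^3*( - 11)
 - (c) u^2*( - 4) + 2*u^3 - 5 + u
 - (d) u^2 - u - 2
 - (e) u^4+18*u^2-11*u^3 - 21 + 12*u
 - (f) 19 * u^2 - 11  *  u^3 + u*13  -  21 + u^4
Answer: a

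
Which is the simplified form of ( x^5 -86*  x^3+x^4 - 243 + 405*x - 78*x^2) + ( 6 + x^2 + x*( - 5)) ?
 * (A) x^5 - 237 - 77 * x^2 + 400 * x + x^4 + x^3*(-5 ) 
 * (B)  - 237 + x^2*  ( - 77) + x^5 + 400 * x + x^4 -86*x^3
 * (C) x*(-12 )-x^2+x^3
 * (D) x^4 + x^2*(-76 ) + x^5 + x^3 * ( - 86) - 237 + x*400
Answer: B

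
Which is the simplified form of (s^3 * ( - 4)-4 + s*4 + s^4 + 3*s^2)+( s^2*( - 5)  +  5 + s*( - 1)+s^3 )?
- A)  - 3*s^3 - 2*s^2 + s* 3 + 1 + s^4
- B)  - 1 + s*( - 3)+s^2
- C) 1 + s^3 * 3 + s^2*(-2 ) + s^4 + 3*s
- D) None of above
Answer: A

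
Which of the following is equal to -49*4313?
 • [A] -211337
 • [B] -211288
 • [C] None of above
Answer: A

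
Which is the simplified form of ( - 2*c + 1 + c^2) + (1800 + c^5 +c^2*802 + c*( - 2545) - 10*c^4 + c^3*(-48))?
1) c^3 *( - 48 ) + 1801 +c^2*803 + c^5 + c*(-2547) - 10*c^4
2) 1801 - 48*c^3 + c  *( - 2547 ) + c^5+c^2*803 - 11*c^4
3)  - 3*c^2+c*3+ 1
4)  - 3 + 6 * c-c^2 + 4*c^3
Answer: 1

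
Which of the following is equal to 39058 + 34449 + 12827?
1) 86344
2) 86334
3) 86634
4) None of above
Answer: 2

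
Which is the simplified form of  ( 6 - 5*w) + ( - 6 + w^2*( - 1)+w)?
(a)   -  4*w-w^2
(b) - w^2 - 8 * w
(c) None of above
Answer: a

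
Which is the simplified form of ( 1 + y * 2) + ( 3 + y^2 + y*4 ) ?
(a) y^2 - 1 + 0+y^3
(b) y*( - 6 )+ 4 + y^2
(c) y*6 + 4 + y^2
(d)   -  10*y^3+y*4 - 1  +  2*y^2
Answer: c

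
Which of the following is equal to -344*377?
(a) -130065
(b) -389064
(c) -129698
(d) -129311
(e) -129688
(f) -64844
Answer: e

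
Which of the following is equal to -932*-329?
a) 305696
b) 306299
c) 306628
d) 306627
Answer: c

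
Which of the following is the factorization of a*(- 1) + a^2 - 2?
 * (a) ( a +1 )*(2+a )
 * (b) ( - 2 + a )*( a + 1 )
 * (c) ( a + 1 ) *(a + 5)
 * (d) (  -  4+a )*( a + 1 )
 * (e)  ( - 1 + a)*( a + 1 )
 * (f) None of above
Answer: b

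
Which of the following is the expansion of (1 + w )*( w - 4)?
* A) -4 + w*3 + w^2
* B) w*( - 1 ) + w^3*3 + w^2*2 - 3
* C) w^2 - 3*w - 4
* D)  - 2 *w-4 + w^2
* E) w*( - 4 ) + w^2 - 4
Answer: C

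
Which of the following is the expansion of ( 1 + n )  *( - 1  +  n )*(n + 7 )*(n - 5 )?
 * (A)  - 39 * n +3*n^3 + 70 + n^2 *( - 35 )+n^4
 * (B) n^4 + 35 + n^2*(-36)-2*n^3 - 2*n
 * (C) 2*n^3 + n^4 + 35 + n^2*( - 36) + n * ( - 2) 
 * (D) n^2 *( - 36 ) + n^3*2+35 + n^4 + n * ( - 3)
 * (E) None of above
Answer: C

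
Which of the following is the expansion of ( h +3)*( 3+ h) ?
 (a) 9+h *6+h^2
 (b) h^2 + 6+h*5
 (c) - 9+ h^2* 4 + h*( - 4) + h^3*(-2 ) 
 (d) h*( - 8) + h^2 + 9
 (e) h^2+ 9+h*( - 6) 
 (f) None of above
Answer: a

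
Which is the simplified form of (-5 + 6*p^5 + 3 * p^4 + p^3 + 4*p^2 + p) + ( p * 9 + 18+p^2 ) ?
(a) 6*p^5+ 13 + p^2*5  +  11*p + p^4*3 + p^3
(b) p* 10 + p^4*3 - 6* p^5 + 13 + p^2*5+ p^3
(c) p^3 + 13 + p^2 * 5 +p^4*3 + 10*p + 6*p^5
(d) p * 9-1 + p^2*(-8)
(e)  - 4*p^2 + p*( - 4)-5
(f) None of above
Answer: c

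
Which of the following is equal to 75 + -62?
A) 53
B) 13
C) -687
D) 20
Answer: B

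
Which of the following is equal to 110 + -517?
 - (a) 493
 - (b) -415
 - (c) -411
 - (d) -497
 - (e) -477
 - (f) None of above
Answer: f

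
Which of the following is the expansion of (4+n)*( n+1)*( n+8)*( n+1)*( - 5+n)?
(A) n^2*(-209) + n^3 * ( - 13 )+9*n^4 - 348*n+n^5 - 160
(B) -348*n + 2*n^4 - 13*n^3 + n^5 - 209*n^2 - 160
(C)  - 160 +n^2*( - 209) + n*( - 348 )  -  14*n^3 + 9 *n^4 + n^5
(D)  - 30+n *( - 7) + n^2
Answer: A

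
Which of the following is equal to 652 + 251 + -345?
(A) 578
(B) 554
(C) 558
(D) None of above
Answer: C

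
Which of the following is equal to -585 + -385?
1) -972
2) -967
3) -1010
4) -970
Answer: 4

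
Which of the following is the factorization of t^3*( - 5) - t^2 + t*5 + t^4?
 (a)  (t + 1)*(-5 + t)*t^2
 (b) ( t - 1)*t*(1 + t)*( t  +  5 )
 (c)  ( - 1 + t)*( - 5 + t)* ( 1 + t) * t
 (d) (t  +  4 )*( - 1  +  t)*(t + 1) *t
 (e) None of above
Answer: c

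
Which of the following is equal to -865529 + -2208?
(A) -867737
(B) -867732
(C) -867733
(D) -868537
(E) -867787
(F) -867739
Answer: A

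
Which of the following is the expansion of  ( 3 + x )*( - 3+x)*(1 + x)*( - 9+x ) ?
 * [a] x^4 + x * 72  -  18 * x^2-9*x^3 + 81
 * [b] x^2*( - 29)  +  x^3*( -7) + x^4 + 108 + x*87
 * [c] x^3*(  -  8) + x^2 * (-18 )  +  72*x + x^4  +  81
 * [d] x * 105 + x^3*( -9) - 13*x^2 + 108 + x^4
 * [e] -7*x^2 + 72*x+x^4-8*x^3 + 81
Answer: c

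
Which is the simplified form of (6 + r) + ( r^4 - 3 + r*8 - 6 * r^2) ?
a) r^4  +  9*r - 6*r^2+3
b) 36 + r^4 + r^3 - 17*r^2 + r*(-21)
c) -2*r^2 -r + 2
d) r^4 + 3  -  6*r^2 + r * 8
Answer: a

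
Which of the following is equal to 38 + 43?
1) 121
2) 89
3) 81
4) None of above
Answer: 3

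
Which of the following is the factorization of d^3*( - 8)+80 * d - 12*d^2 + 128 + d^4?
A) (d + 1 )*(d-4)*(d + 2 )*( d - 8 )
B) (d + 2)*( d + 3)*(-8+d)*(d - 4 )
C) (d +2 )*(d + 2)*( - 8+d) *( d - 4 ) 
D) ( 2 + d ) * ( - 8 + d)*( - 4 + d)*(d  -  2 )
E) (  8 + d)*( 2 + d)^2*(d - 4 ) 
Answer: C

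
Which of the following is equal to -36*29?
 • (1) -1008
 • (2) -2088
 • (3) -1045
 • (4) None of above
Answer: 4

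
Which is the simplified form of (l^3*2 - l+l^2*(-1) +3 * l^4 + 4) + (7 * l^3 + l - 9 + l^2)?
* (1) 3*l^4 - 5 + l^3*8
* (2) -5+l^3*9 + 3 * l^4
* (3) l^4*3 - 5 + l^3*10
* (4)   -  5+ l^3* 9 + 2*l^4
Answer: 2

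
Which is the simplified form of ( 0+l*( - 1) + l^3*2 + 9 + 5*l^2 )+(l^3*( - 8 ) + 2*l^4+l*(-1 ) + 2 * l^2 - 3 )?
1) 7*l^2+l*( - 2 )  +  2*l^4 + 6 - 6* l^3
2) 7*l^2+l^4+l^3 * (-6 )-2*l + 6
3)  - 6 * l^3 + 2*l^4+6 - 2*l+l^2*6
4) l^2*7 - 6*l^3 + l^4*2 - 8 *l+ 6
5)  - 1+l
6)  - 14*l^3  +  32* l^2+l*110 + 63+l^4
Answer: 1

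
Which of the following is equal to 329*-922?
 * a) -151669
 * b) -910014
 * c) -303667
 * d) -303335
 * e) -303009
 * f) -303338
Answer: f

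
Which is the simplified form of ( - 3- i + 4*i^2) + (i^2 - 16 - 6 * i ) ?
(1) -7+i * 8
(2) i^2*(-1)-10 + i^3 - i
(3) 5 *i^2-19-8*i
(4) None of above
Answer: 4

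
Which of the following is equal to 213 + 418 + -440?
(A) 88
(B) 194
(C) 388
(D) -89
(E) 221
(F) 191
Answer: F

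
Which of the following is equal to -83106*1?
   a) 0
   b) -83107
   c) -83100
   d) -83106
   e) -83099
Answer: d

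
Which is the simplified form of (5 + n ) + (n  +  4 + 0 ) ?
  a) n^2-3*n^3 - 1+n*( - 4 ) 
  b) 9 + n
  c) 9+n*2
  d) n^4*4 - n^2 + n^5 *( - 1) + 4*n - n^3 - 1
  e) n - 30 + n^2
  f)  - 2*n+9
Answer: c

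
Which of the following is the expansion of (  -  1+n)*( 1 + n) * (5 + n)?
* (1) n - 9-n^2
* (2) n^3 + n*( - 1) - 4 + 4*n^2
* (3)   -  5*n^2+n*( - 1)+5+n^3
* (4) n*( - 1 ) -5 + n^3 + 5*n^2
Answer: 4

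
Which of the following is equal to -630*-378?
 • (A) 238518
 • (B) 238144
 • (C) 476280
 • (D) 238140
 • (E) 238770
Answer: D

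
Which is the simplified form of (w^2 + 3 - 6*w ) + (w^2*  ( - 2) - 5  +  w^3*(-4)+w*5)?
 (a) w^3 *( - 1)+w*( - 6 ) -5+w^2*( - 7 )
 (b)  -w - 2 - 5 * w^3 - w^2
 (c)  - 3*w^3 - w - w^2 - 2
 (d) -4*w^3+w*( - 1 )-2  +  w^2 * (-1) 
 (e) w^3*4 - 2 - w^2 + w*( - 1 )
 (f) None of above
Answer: d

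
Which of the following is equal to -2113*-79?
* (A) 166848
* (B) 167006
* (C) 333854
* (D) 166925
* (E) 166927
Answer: E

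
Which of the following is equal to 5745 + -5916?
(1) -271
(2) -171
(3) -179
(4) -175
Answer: 2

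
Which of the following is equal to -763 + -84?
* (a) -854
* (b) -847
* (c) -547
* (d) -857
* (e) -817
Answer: b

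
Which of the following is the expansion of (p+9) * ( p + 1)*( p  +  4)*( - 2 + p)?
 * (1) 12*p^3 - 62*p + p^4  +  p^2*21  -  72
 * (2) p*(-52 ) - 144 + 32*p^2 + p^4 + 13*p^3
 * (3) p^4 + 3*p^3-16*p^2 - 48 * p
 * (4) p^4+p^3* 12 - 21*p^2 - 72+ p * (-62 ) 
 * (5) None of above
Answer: 1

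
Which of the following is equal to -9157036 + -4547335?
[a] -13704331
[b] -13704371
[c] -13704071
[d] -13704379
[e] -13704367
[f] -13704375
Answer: b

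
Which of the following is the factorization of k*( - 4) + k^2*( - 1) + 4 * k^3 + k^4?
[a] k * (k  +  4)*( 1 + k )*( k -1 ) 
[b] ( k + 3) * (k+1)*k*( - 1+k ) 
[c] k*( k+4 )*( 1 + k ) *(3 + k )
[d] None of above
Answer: a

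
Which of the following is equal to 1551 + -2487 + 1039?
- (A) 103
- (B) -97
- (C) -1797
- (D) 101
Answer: A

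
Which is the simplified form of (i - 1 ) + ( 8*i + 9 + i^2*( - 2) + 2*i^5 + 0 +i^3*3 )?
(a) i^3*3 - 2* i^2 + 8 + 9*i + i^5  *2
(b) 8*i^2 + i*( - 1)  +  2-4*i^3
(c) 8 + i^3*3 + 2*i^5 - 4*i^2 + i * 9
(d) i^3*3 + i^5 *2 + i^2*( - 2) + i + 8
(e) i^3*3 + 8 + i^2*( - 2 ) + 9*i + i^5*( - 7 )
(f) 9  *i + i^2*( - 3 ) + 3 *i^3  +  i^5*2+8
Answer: a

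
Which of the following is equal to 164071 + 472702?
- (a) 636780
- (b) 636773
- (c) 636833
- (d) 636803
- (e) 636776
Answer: b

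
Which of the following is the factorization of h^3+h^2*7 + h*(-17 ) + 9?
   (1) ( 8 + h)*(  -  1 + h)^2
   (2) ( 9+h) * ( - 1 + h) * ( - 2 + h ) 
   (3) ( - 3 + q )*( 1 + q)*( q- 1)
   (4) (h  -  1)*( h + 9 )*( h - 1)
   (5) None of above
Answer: 4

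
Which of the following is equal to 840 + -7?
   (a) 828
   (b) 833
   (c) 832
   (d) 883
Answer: b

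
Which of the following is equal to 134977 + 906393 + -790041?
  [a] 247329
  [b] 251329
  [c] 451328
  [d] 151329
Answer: b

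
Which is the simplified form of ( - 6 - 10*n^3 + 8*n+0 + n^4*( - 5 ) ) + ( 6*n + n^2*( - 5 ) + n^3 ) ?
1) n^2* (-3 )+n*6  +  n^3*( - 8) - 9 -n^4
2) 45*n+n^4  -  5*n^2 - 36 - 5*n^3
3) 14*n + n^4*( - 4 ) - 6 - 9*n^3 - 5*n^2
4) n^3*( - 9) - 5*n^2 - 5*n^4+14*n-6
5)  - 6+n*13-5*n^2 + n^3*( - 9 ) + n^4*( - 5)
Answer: 4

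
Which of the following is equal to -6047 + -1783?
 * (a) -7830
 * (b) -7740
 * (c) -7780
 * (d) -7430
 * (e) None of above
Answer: a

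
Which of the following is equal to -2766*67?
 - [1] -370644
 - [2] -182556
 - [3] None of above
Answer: 3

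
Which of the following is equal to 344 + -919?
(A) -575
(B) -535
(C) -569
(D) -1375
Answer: A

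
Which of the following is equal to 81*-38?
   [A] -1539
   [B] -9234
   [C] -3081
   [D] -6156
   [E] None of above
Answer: E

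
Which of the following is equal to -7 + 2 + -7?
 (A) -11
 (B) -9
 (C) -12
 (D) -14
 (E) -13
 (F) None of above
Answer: C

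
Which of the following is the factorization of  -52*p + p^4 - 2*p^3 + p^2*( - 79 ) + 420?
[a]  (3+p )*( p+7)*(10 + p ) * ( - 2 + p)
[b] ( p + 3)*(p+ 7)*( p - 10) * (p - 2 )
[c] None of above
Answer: b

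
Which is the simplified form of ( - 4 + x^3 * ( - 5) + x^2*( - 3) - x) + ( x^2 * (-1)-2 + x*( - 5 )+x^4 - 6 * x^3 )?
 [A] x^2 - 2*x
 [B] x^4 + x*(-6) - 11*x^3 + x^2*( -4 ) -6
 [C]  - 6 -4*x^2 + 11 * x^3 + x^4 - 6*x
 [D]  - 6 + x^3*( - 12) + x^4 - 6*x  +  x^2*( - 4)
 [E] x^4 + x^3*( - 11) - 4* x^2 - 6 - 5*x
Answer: B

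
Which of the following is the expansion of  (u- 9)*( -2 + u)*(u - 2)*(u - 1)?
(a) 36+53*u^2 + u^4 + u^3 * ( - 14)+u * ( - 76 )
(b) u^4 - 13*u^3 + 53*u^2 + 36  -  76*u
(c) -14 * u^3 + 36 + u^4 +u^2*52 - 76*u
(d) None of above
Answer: a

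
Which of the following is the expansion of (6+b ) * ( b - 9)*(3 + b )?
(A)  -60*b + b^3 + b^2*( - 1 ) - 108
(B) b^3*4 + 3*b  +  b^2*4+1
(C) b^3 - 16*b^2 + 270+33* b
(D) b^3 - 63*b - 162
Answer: D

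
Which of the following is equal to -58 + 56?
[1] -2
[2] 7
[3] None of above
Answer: 1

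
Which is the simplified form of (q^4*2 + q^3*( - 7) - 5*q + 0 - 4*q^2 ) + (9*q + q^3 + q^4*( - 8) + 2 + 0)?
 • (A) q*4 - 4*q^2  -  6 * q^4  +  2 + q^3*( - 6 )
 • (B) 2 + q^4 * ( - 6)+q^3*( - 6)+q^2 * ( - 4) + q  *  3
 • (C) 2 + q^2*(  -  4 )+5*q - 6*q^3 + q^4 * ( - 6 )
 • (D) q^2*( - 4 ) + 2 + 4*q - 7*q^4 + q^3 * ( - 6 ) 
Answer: A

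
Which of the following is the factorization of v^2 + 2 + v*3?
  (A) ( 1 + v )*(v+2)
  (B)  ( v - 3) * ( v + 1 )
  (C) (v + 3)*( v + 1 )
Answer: A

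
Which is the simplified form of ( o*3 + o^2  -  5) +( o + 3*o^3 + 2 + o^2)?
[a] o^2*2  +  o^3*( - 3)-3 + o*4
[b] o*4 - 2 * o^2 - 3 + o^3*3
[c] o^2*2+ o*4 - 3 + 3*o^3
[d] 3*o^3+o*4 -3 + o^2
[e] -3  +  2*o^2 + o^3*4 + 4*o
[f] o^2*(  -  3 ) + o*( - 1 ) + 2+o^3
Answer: c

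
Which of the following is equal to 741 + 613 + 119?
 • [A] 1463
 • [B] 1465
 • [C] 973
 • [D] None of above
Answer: D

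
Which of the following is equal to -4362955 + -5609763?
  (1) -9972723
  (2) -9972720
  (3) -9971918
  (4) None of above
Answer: 4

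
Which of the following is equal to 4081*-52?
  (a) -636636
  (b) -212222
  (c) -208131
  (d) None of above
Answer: d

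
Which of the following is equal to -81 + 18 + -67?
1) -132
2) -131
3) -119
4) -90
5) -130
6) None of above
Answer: 5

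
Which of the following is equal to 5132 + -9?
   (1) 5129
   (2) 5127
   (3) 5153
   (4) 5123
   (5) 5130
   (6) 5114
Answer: 4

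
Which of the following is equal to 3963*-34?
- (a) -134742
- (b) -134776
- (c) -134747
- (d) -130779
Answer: a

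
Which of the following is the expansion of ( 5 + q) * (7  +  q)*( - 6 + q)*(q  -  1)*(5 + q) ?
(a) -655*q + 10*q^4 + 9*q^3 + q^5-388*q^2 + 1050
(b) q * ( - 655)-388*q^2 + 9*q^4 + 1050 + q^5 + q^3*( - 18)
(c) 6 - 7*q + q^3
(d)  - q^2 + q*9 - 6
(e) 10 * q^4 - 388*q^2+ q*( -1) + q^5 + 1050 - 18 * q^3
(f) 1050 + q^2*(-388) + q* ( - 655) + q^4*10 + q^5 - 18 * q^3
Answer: f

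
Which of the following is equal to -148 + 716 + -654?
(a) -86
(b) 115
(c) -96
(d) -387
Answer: a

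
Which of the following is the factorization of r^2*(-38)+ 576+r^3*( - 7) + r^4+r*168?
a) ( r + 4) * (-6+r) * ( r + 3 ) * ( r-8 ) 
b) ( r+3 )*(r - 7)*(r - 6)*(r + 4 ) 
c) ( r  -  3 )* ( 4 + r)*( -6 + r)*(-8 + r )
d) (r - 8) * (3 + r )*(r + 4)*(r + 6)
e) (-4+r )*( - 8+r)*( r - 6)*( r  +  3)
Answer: a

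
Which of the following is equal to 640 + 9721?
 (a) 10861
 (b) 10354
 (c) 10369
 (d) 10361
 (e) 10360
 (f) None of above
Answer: d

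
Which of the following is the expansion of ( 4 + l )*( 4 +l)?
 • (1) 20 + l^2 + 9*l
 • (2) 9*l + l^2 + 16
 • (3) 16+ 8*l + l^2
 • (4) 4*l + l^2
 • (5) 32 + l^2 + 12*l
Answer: 3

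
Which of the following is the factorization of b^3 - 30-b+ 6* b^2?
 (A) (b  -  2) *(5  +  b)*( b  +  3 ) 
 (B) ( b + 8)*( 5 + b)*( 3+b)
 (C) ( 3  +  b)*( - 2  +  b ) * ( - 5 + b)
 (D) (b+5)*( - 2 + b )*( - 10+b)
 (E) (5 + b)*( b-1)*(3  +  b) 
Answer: A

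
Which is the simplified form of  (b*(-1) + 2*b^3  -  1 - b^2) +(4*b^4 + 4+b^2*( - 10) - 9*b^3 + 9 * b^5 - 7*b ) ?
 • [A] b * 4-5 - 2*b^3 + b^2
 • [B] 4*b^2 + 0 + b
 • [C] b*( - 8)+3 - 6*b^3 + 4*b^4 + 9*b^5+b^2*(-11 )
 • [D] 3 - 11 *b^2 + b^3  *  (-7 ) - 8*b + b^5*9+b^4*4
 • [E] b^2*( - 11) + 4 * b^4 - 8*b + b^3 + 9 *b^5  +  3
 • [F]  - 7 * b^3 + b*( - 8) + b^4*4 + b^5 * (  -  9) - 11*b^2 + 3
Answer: D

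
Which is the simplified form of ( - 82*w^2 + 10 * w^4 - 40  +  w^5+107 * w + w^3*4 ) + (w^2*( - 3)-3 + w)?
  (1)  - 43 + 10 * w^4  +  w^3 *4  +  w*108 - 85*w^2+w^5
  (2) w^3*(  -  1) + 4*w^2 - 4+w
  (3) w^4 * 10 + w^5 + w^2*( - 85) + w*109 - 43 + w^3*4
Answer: 1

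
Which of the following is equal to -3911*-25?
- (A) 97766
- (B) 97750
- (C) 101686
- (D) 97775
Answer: D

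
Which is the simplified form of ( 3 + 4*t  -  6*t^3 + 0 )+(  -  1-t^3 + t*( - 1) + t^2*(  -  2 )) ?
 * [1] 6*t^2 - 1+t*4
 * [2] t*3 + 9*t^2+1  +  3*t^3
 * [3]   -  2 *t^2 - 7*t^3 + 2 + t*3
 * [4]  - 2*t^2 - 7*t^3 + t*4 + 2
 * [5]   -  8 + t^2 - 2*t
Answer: 3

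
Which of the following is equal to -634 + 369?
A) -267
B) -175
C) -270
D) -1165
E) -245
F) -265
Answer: F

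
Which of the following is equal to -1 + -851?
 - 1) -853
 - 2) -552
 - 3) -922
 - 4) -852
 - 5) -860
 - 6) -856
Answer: 4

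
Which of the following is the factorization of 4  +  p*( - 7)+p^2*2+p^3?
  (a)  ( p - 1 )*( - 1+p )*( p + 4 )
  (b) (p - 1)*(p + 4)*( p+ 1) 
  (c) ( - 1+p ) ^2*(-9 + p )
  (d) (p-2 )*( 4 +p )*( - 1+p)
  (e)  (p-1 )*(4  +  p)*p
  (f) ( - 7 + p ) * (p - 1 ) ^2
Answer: a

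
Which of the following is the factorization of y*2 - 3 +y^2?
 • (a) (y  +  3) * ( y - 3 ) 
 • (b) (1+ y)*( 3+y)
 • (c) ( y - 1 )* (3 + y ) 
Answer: c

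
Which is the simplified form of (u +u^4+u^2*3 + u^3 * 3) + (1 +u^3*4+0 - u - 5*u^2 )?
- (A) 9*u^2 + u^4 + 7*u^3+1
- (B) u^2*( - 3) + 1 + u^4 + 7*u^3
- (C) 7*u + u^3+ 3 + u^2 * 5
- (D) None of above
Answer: D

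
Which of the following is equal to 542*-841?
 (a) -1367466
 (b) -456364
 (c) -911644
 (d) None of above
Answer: d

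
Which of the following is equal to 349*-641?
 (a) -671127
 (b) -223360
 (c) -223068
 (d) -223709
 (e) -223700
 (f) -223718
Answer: d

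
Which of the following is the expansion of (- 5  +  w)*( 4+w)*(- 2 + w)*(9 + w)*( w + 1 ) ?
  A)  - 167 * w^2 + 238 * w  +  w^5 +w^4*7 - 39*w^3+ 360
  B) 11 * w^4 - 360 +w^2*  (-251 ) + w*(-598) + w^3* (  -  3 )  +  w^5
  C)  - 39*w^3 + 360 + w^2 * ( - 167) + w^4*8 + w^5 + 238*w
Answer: A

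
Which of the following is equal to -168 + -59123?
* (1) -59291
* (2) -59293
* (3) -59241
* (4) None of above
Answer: 1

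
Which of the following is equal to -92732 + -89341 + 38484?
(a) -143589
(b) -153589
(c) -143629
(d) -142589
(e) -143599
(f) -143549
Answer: a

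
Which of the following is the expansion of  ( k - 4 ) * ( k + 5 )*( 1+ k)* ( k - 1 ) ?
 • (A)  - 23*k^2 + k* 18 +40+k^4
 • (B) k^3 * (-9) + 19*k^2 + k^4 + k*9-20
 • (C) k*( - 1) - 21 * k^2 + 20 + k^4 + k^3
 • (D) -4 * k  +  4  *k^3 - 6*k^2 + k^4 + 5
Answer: C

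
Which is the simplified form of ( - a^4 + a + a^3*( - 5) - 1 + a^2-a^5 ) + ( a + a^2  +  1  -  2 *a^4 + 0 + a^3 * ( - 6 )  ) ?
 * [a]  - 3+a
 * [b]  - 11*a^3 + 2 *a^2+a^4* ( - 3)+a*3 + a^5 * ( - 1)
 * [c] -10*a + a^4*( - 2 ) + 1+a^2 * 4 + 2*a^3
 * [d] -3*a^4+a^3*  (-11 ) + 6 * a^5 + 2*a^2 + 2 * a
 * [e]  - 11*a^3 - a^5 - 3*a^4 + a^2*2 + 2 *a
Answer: e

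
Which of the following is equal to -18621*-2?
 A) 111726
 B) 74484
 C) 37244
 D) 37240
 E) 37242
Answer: E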